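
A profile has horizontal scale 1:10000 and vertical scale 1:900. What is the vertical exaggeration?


VE = horizontal_scale / vertical_scale = 10000 / 900 ≈ 11.1

11.1x


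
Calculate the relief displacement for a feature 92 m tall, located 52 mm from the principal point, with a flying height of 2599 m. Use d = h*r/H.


d = h * r / H = 92 * 52 / 2599 = 1.84 mm

1.84 mm


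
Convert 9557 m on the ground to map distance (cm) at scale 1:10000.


map_cm = 9557 * 100 / 10000 = 95.57 cm

95.57 cm


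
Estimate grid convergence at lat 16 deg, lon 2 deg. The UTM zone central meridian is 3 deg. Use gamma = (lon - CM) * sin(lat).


gamma = (2 - 3) * sin(16) = -1 * 0.275637 = -0.276 degrees

-0.276 degrees


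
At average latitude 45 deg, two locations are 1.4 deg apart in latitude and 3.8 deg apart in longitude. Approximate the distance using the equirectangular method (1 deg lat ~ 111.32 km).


dlat_km = 1.4 * 111.32 = 155.848
dlon_km = 3.8 * 111.32 * cos(45) ≈ 299.117
dist = sqrt(155.848^2 + 299.117^2) ≈ 337.3 km

337.3 km


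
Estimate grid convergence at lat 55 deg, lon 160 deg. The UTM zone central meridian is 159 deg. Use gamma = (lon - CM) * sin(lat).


gamma = (160 - 159) * sin(55) = 1 * 0.819152 = 0.819 degrees

0.819 degrees


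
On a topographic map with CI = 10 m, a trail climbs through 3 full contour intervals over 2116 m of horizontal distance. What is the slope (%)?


elevation change = 3 * 10 = 30 m
slope = 30 / 2116 * 100 = 1.4%

1.4%


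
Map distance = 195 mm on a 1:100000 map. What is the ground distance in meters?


ground = 195 mm * 100000 / 1000 = 19500.0 m

19500.0 m


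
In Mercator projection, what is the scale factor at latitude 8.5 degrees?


SF = 1 / cos(8.5) = 1 / 0.989016 = 1.011

1.011


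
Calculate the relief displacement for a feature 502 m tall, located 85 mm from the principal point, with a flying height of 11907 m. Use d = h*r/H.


d = h * r / H = 502 * 85 / 11907 = 3.58 mm

3.58 mm


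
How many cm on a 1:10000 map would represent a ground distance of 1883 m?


map_cm = 1883 * 100 / 10000 = 18.83 cm

18.83 cm


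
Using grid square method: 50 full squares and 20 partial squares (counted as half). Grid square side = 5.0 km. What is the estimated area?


effective squares = 50 + 20 * 0.5 = 60.0
area = 60.0 * 25.0 = 1500.0 km^2

1500.0 km^2


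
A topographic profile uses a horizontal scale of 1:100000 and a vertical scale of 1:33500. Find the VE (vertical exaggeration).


VE = horizontal_scale / vertical_scale = 100000 / 33500 ≈ 3.0

3.0x


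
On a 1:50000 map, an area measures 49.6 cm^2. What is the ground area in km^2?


ground_area = 49.6 * (50000/100)^2 = 12400000.0 m^2 = 12.4 km^2

12.4 km^2


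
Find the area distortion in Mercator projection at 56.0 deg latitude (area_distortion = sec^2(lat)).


area_distortion = 1/cos^2(56.0) = 3.198

3.198


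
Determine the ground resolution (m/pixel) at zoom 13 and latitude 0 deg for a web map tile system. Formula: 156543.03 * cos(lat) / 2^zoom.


res = 156543.03 * cos(0) / 2^13 = 156543.03 * 1.0 / 8192 = 19.11 m/pixel

19.11 m/pixel


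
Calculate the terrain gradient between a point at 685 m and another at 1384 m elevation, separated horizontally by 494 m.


gradient = (1384 - 685) / 494 = 699 / 494 = 1.415

1.415


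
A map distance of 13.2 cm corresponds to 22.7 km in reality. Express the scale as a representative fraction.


ground = 22.7 km = 2270000 cm; RF denominator = ground / map = 2270000 / 13.2 ≈ 171970; RF = 1:171970

1:171970


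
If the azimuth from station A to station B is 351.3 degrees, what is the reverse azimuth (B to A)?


back azimuth = (351.3 + 180) mod 360 = 171.3 degrees

171.3 degrees


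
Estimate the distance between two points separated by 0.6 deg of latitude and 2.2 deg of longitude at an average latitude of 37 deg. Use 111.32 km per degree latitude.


dlat_km = 0.6 * 111.32 = 66.792
dlon_km = 2.2 * 111.32 * cos(37) ≈ 195.589
dist = sqrt(66.792^2 + 195.589^2) ≈ 206.7 km

206.7 km


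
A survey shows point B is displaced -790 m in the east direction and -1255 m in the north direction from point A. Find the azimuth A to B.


az = atan2(-790, -1255) = -147.8 deg
adjusted to 0-360: 212.2 degrees

212.2 degrees


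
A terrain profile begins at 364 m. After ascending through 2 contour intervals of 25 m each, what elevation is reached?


elevation = 364 + 2 * 25 = 414 m

414 m


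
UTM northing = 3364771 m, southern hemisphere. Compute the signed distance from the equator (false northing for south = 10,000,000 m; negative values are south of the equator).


For southern: actual = 3364771 - 10000000 = -6635229 m

-6635229 m


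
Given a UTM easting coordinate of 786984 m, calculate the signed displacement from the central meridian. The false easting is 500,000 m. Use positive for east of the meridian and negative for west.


displacement = 786984 - 500000 = 286984 m

286984 m


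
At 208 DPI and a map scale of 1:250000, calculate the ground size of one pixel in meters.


pixel_cm = 2.54 / 208 ≈ 0.012212 cm
ground = pixel_cm * 250000 / 100 = 2.54 * 250000 / (208 * 100) = 635000 / 20800 ≈ 30.53 m

30.53 m


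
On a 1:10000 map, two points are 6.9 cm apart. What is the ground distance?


ground = 6.9 cm * 10000 / 100 = 690.0 m

690.0 m


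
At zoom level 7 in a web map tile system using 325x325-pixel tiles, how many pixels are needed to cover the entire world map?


tiles per axis = 2^7 = 128
total tiles = 128^2 = 16384
pixels per axis = 128 * 325 = 41600
total pixels = 41600^2 = 1730560000

1730560000 pixels


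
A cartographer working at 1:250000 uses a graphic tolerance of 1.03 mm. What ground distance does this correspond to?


ground = 1.03 mm * 250000 / 1000 = 257.5 m

257.5 m


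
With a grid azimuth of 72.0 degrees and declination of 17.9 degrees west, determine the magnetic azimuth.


magnetic azimuth = grid azimuth - declination (east +ve)
mag_az = 72.0 - -17.9 = 89.9 degrees

89.9 degrees


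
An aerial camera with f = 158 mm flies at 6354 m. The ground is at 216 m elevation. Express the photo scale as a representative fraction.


scale = f / (H - h) = 158 mm / 6138 m = 158 / 6138000 = 1:38848

1:38848


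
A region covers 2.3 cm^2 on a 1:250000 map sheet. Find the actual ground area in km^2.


ground_area = 2.3 * (250000/100)^2 = 14375000.0 m^2 = 14.375 km^2

14.375 km^2


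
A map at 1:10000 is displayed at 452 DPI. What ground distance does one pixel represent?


pixel_cm = 2.54 / 452 ≈ 0.005619 cm
ground = pixel_cm * 10000 / 100 = 2.54 * 10000 / (452 * 100) = 25400 / 45200 ≈ 0.56 m

0.56 m


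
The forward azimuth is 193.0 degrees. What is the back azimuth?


back azimuth = (193.0 + 180) mod 360 = 13.0 degrees

13.0 degrees


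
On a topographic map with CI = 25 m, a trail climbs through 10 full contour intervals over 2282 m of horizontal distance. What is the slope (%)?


elevation change = 10 * 25 = 250 m
slope = 250 / 2282 * 100 = 11.0%

11.0%


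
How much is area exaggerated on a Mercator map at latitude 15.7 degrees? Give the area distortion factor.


area_distortion = 1/cos^2(15.7) = 1.079

1.079


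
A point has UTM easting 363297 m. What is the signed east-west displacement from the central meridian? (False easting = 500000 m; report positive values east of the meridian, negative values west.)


displacement = 363297 - 500000 = -136703 m

-136703 m


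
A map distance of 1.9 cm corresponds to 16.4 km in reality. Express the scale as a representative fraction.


ground = 16.4 km = 1640000 cm; RF denominator = ground / map = 1640000 / 1.9 ≈ 863158; RF = 1:863158

1:863158


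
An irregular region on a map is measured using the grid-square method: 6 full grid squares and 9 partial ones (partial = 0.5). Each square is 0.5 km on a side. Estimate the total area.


effective squares = 6 + 9 * 0.5 = 10.5
area = 10.5 * 0.25 = 2.625 km^2

2.625 km^2


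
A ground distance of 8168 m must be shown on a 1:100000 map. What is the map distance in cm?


map_cm = 8168 * 100 / 100000 = 8.168 cm ≈ 8.17 cm

8.17 cm


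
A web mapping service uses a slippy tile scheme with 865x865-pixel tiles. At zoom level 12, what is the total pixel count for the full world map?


tiles per axis = 2^12 = 4096
total tiles = 4096^2 = 16777216
pixels per axis = 4096 * 865 = 3543040
total pixels = 3543040^2 = 12553132441600

12553132441600 pixels


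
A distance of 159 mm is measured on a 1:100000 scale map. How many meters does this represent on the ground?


ground = 159 mm * 100000 / 1000 = 15900.0 m

15900.0 m


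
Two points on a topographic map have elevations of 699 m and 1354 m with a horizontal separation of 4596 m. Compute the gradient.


gradient = (1354 - 699) / 4596 = 655 / 4596 = 0.1425

0.1425


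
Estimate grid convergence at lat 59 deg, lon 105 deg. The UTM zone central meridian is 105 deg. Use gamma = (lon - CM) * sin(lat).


gamma = (105 - 105) * sin(59) = 0 * 0.857167 = 0.0 degrees

0.0 degrees


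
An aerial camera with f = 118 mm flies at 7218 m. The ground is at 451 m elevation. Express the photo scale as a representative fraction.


scale = f / (H - h) = 118 mm / 6767 m = 118 / 6767000 = 1:57347

1:57347


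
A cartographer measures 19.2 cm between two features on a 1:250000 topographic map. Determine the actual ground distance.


ground = 19.2 cm * 250000 / 100 = 48000.0 m = 48.0 km

48.0 km


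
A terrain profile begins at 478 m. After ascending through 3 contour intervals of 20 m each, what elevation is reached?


elevation = 478 + 3 * 20 = 538 m

538 m


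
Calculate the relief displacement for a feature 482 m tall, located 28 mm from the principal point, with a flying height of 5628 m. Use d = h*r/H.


d = h * r / H = 482 * 28 / 5628 = 2.4 mm

2.4 mm


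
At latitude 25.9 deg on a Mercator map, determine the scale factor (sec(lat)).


SF = 1 / cos(25.9) = 1 / 0.899558 = 1.112

1.112


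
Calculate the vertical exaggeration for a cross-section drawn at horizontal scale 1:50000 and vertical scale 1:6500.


VE = horizontal_scale / vertical_scale = 50000 / 6500 ≈ 7.7

7.7x


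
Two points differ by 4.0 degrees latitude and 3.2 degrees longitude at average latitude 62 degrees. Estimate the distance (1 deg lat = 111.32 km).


dlat_km = 4.0 * 111.32 = 445.28
dlon_km = 3.2 * 111.32 * cos(62) ≈ 167.237
dist = sqrt(445.28^2 + 167.237^2) ≈ 475.6 km

475.6 km


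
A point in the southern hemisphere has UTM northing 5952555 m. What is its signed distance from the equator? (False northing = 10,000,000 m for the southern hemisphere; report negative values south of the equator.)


For southern: actual = 5952555 - 10000000 = -4047445 m

-4047445 m


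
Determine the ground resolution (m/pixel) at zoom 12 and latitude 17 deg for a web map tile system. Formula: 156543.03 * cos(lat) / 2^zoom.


res = 156543.03 * cos(17) / 2^12 = 156543.03 * 0.95630476 / 4096 = 36.55 m/pixel

36.55 m/pixel


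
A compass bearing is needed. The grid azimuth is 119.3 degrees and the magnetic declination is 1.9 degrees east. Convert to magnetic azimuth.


magnetic azimuth = grid azimuth - declination (east +ve)
mag_az = 119.3 - 1.9 = 117.4 degrees

117.4 degrees


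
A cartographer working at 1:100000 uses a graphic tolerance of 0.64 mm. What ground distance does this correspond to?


ground = 0.64 mm * 100000 / 1000 = 64.0 m

64.0 m


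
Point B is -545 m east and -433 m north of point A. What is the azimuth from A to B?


az = atan2(-545, -433) = -128.5 deg
adjusted to 0-360: 231.5 degrees

231.5 degrees


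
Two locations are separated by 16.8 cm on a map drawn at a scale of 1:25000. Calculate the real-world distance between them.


ground = 16.8 cm * 25000 / 100 = 4200.0 m = 4.2 km

4.2 km


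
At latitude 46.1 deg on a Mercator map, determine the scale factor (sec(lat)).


SF = 1 / cos(46.1) = 1 / 0.693402 = 1.442

1.442


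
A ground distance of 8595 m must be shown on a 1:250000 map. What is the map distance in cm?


map_cm = 8595 * 100 / 250000 = 3.438 cm ≈ 3.44 cm

3.44 cm


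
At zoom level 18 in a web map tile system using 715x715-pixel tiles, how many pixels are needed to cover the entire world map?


tiles per axis = 2^18 = 262144
total tiles = 262144^2 = 68719476736
pixels per axis = 262144 * 715 = 187432960
total pixels = 187432960^2 = 35131114494361600

35131114494361600 pixels


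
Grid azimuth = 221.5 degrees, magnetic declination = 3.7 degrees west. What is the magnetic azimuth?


magnetic azimuth = grid azimuth - declination (east +ve)
mag_az = 221.5 - -3.7 = 225.2 degrees

225.2 degrees


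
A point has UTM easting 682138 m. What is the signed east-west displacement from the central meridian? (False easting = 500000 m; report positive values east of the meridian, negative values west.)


displacement = 682138 - 500000 = 182138 m

182138 m


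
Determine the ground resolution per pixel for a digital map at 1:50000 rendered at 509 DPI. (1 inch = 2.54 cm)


pixel_cm = 2.54 / 509 ≈ 0.00499 cm
ground = pixel_cm * 50000 / 100 = 2.54 * 50000 / (509 * 100) = 127000 / 50900 ≈ 2.5 m

2.5 m


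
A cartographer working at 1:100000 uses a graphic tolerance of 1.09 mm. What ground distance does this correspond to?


ground = 1.09 mm * 100000 / 1000 = 109.0 m

109.0 m


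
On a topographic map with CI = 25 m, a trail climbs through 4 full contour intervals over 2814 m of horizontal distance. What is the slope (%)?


elevation change = 4 * 25 = 100 m
slope = 100 / 2814 * 100 = 3.6%

3.6%


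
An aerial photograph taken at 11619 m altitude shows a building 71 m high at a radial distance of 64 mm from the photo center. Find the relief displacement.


d = h * r / H = 71 * 64 / 11619 = 0.39 mm

0.39 mm


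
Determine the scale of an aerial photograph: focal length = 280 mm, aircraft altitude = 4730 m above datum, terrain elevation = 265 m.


scale = f / (H - h) = 280 mm / 4465 m = 280 / 4465000 = 1:15946

1:15946


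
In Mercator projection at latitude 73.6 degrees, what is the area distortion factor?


area_distortion = 1/cos^2(73.6) = 12.544

12.544


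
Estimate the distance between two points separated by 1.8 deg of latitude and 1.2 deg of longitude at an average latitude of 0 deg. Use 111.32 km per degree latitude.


dlat_km = 1.8 * 111.32 = 200.376
dlon_km = 1.2 * 111.32 * cos(0) ≈ 133.584
dist = sqrt(200.376^2 + 133.584^2) ≈ 240.8 km

240.8 km


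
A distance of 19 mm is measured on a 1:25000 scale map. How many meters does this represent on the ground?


ground = 19 mm * 25000 / 1000 = 475.0 m

475.0 m


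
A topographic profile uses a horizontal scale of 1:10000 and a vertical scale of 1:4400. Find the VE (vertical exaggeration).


VE = horizontal_scale / vertical_scale = 10000 / 4400 ≈ 2.3

2.3x


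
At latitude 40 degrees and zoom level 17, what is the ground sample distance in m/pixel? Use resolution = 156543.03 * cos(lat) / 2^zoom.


res = 156543.03 * cos(40) / 2^17 = 156543.03 * 0.76604444 / 131072 = 0.91 m/pixel

0.91 m/pixel


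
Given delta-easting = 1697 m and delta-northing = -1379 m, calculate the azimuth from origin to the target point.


az = atan2(1697, -1379) = 129.1 deg
adjusted to 0-360: 129.1 degrees

129.1 degrees


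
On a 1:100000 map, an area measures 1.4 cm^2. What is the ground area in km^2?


ground_area = 1.4 * (100000/100)^2 = 1400000.0 m^2 = 1.4 km^2

1.4 km^2


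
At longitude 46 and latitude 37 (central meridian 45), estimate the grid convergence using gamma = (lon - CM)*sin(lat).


gamma = (46 - 45) * sin(37) = 1 * 0.601815 = 0.602 degrees

0.602 degrees


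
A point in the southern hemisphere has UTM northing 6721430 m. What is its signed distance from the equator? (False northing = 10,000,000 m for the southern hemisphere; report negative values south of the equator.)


For southern: actual = 6721430 - 10000000 = -3278570 m

-3278570 m


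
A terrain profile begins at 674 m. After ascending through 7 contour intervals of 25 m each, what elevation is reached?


elevation = 674 + 7 * 25 = 849 m

849 m


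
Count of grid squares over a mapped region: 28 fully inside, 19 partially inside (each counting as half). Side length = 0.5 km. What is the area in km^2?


effective squares = 28 + 19 * 0.5 = 37.5
area = 37.5 * 0.25 = 9.375 km^2

9.375 km^2


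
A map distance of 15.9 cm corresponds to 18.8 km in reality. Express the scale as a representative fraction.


ground = 18.8 km = 1880000 cm; RF denominator = ground / map = 1880000 / 15.9 ≈ 118239; RF = 1:118239

1:118239


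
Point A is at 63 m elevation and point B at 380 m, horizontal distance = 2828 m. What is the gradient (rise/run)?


gradient = (380 - 63) / 2828 = 317 / 2828 = 0.1121

0.1121


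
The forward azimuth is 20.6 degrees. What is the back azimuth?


back azimuth = (20.6 + 180) mod 360 = 200.6 degrees

200.6 degrees


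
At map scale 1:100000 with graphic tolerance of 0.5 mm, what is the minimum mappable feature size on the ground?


ground = 0.5 mm * 100000 / 1000 = 50.0 m

50.0 m


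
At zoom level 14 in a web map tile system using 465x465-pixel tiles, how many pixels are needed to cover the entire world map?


tiles per axis = 2^14 = 16384
total tiles = 16384^2 = 268435456
pixels per axis = 16384 * 465 = 7618560
total pixels = 7618560^2 = 58042456473600

58042456473600 pixels


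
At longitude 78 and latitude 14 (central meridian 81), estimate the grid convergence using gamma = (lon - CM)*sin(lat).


gamma = (78 - 81) * sin(14) = -3 * 0.241922 = -0.726 degrees

-0.726 degrees


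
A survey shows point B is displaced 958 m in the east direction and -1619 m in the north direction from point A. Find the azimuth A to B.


az = atan2(958, -1619) = 149.4 deg
adjusted to 0-360: 149.4 degrees

149.4 degrees


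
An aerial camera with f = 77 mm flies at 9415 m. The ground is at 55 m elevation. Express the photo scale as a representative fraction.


scale = f / (H - h) = 77 mm / 9360 m = 77 / 9360000 = 1:121558

1:121558


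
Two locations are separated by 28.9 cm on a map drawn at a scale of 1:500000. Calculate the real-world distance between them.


ground = 28.9 cm * 500000 / 100 = 144500.0 m = 144.5 km

144.5 km


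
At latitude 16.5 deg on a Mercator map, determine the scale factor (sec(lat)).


SF = 1 / cos(16.5) = 1 / 0.95882 = 1.043

1.043


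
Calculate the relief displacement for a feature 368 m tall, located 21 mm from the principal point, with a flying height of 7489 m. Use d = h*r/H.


d = h * r / H = 368 * 21 / 7489 = 1.03 mm

1.03 mm


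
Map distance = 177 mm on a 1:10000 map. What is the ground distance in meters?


ground = 177 mm * 10000 / 1000 = 1770.0 m

1770.0 m


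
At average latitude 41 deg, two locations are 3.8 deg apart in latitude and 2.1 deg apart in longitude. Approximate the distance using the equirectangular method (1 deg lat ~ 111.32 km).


dlat_km = 3.8 * 111.32 = 423.016
dlon_km = 2.1 * 111.32 * cos(41) ≈ 176.43
dist = sqrt(423.016^2 + 176.43^2) ≈ 458.3 km

458.3 km


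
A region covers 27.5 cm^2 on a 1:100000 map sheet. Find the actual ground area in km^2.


ground_area = 27.5 * (100000/100)^2 = 27500000.0 m^2 = 27.5 km^2

27.5 km^2


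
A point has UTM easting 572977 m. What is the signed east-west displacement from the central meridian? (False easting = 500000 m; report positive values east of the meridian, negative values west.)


displacement = 572977 - 500000 = 72977 m

72977 m


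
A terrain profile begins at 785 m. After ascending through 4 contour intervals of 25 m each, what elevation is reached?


elevation = 785 + 4 * 25 = 885 m

885 m


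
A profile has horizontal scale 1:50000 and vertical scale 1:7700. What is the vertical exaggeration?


VE = horizontal_scale / vertical_scale = 50000 / 7700 ≈ 6.5

6.5x


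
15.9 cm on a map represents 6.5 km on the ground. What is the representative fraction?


ground = 6.5 km = 650000 cm; RF denominator = ground / map = 650000 / 15.9 ≈ 40881; RF = 1:40881

1:40881


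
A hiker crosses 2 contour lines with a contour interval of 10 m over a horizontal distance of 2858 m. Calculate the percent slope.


elevation change = 2 * 10 = 20 m
slope = 20 / 2858 * 100 = 0.7%

0.7%


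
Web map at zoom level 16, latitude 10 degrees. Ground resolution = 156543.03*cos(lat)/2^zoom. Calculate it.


res = 156543.03 * cos(10) / 2^16 = 156543.03 * 0.98480775 / 65536 = 2.35 m/pixel

2.35 m/pixel


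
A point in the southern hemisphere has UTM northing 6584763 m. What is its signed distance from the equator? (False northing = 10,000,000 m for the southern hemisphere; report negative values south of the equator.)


For southern: actual = 6584763 - 10000000 = -3415237 m

-3415237 m


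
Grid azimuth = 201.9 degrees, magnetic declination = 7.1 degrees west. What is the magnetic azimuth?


magnetic azimuth = grid azimuth - declination (east +ve)
mag_az = 201.9 - -7.1 = 209.0 degrees

209.0 degrees


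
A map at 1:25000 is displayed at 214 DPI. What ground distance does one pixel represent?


pixel_cm = 2.54 / 214 ≈ 0.011869 cm
ground = pixel_cm * 25000 / 100 = 2.54 * 25000 / (214 * 100) = 63500 / 21400 ≈ 2.97 m

2.97 m


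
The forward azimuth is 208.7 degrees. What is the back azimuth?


back azimuth = (208.7 + 180) mod 360 = 28.7 degrees

28.7 degrees


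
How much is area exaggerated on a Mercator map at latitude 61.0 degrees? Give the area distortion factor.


area_distortion = 1/cos^2(61.0) = 4.255

4.255


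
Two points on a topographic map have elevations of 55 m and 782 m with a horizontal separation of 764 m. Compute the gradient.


gradient = (782 - 55) / 764 = 727 / 764 = 0.9516

0.9516


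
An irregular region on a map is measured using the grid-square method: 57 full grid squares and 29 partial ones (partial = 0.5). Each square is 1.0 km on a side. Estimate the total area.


effective squares = 57 + 29 * 0.5 = 71.5
area = 71.5 * 1.0 = 71.5 km^2

71.5 km^2


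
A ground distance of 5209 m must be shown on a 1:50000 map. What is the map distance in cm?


map_cm = 5209 * 100 / 50000 = 10.418 cm ≈ 10.42 cm

10.42 cm


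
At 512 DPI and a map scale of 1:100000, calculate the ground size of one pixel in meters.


pixel_cm = 2.54 / 512 ≈ 0.004961 cm
ground = pixel_cm * 100000 / 100 = 2.54 * 100000 / (512 * 100) = 254000 / 51200 ≈ 4.96 m

4.96 m


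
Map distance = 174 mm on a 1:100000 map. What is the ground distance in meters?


ground = 174 mm * 100000 / 1000 = 17400.0 m

17400.0 m


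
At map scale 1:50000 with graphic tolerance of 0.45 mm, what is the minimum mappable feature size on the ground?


ground = 0.45 mm * 50000 / 1000 = 22.5 m

22.5 m


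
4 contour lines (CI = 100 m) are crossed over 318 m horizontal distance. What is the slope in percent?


elevation change = 4 * 100 = 400 m
slope = 400 / 318 * 100 = 125.8%

125.8%


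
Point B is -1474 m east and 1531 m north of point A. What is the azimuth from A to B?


az = atan2(-1474, 1531) = -43.9 deg
adjusted to 0-360: 316.1 degrees

316.1 degrees


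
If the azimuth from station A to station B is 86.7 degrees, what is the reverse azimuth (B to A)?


back azimuth = (86.7 + 180) mod 360 = 266.7 degrees

266.7 degrees


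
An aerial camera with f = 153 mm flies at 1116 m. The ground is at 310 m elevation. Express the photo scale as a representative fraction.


scale = f / (H - h) = 153 mm / 806 m = 153 / 806000 = 1:5268

1:5268


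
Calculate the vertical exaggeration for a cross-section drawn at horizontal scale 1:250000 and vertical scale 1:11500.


VE = horizontal_scale / vertical_scale = 250000 / 11500 ≈ 21.7

21.7x


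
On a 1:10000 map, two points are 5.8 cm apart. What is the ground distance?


ground = 5.8 cm * 10000 / 100 = 580.0 m

580.0 m


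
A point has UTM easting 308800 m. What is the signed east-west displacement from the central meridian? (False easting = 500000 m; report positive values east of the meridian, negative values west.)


displacement = 308800 - 500000 = -191200 m

-191200 m


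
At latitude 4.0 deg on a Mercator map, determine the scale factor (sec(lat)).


SF = 1 / cos(4.0) = 1 / 0.997564 = 1.002

1.002


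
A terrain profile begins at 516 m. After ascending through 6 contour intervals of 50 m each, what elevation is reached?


elevation = 516 + 6 * 50 = 816 m

816 m


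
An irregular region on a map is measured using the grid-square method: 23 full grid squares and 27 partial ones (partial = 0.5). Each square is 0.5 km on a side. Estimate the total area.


effective squares = 23 + 27 * 0.5 = 36.5
area = 36.5 * 0.25 = 9.125 km^2

9.125 km^2


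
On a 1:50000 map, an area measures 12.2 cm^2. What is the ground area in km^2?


ground_area = 12.2 * (50000/100)^2 = 3050000.0 m^2 = 3.05 km^2

3.05 km^2


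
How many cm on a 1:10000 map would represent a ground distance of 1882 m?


map_cm = 1882 * 100 / 10000 = 18.82 cm

18.82 cm


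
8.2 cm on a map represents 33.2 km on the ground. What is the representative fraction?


ground = 33.2 km = 3320000 cm; RF denominator = ground / map = 3320000 / 8.2 ≈ 404878; RF = 1:404878

1:404878


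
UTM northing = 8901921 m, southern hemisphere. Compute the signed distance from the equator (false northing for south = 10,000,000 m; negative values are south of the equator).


For southern: actual = 8901921 - 10000000 = -1098079 m

-1098079 m


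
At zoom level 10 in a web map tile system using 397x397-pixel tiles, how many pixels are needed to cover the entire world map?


tiles per axis = 2^10 = 1024
total tiles = 1024^2 = 1048576
pixels per axis = 1024 * 397 = 406528
total pixels = 406528^2 = 165265014784

165265014784 pixels


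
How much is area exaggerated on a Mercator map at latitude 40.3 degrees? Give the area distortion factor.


area_distortion = 1/cos^2(40.3) = 1.719

1.719


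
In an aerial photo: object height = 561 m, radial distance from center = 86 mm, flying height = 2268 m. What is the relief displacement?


d = h * r / H = 561 * 86 / 2268 = 21.27 mm

21.27 mm


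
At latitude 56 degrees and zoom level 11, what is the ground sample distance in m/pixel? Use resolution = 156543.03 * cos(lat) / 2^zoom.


res = 156543.03 * cos(56) / 2^11 = 156543.03 * 0.5591929 / 2048 = 42.74 m/pixel

42.74 m/pixel


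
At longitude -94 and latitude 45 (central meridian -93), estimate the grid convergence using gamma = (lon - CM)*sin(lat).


gamma = (-94 - -93) * sin(45) = -1 * 0.707107 = -0.707 degrees

-0.707 degrees


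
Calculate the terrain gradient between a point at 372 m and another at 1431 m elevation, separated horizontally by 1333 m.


gradient = (1431 - 372) / 1333 = 1059 / 1333 = 0.7944

0.7944


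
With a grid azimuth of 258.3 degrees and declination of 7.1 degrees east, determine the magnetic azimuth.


magnetic azimuth = grid azimuth - declination (east +ve)
mag_az = 258.3 - 7.1 = 251.2 degrees

251.2 degrees


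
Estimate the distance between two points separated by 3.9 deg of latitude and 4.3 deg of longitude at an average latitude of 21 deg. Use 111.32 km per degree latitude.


dlat_km = 3.9 * 111.32 = 434.148
dlon_km = 4.3 * 111.32 * cos(21) ≈ 446.883
dist = sqrt(434.148^2 + 446.883^2) ≈ 623.0 km

623.0 km


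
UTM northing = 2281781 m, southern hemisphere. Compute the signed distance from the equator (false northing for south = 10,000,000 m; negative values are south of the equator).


For southern: actual = 2281781 - 10000000 = -7718219 m

-7718219 m


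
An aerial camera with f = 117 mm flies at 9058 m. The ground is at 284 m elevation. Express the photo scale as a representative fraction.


scale = f / (H - h) = 117 mm / 8774 m = 117 / 8774000 = 1:74991

1:74991


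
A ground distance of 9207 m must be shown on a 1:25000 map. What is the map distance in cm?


map_cm = 9207 * 100 / 25000 = 36.828 cm ≈ 36.83 cm

36.83 cm


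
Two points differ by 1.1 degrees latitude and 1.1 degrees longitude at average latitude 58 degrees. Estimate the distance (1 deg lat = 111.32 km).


dlat_km = 1.1 * 111.32 = 122.452
dlon_km = 1.1 * 111.32 * cos(58) ≈ 64.89
dist = sqrt(122.452^2 + 64.89^2) ≈ 138.6 km

138.6 km


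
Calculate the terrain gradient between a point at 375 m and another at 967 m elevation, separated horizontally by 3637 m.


gradient = (967 - 375) / 3637 = 592 / 3637 = 0.1628

0.1628


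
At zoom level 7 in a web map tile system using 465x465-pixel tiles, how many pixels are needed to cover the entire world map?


tiles per axis = 2^7 = 128
total tiles = 128^2 = 16384
pixels per axis = 128 * 465 = 59520
total pixels = 59520^2 = 3542630400

3542630400 pixels


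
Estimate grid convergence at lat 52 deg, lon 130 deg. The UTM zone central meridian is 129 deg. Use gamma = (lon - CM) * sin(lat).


gamma = (130 - 129) * sin(52) = 1 * 0.788011 = 0.788 degrees

0.788 degrees


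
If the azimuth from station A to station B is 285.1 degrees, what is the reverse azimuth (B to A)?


back azimuth = (285.1 + 180) mod 360 = 105.1 degrees

105.1 degrees


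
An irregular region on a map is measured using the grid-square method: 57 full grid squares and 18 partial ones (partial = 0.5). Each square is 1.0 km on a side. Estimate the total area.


effective squares = 57 + 18 * 0.5 = 66.0
area = 66.0 * 1.0 = 66.0 km^2

66.0 km^2


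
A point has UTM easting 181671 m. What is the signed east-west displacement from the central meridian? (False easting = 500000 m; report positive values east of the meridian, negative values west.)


displacement = 181671 - 500000 = -318329 m

-318329 m


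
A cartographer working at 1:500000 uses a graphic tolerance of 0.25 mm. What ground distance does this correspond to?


ground = 0.25 mm * 500000 / 1000 = 125.0 m

125.0 m


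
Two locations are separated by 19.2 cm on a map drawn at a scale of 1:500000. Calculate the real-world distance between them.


ground = 19.2 cm * 500000 / 100 = 96000.0 m = 96.0 km

96.0 km


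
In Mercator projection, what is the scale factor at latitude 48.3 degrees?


SF = 1 / cos(48.3) = 1 / 0.66523 = 1.503

1.503


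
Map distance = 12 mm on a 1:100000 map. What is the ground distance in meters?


ground = 12 mm * 100000 / 1000 = 1200.0 m

1200.0 m


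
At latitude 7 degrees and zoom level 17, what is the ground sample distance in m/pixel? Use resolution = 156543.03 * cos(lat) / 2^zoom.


res = 156543.03 * cos(7) / 2^17 = 156543.03 * 0.99254615 / 131072 = 1.19 m/pixel

1.19 m/pixel


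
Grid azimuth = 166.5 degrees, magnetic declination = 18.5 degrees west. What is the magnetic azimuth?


magnetic azimuth = grid azimuth - declination (east +ve)
mag_az = 166.5 - -18.5 = 185.0 degrees

185.0 degrees


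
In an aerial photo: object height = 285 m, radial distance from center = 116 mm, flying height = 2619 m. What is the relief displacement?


d = h * r / H = 285 * 116 / 2619 = 12.62 mm

12.62 mm


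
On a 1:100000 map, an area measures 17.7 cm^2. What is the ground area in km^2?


ground_area = 17.7 * (100000/100)^2 = 17700000.0 m^2 = 17.7 km^2

17.7 km^2


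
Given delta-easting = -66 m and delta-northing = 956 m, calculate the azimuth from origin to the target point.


az = atan2(-66, 956) = -3.9 deg
adjusted to 0-360: 356.1 degrees

356.1 degrees


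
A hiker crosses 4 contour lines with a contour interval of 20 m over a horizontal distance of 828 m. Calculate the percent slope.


elevation change = 4 * 20 = 80 m
slope = 80 / 828 * 100 = 9.7%

9.7%


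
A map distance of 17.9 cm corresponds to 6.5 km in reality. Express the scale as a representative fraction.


ground = 6.5 km = 650000 cm; RF denominator = ground / map = 650000 / 17.9 ≈ 36313; RF = 1:36313

1:36313


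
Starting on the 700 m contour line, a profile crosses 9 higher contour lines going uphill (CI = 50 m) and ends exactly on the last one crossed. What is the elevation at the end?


elevation = 700 + 9 * 50 = 1150 m

1150 m


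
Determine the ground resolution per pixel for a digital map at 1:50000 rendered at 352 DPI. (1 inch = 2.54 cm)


pixel_cm = 2.54 / 352 ≈ 0.007216 cm
ground = pixel_cm * 50000 / 100 = 2.54 * 50000 / (352 * 100) = 127000 / 35200 ≈ 3.61 m

3.61 m


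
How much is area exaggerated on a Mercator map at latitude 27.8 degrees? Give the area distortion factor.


area_distortion = 1/cos^2(27.8) = 1.278

1.278


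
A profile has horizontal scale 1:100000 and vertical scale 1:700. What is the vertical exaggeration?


VE = horizontal_scale / vertical_scale = 100000 / 700 ≈ 142.9

142.9x


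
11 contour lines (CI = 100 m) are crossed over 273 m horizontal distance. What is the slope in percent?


elevation change = 11 * 100 = 1100 m
slope = 1100 / 273 * 100 = 402.9%

402.9%


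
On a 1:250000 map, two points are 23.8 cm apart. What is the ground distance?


ground = 23.8 cm * 250000 / 100 = 59500.0 m = 59.5 km

59.5 km


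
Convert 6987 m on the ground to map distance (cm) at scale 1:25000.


map_cm = 6987 * 100 / 25000 = 27.948 cm ≈ 27.95 cm

27.95 cm


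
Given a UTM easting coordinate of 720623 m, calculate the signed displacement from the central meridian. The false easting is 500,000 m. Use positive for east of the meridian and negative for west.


displacement = 720623 - 500000 = 220623 m

220623 m


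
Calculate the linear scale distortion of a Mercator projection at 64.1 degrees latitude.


SF = 1 / cos(64.1) = 1 / 0.436802 = 2.289

2.289


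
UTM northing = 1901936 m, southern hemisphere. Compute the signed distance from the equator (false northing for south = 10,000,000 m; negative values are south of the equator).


For southern: actual = 1901936 - 10000000 = -8098064 m

-8098064 m


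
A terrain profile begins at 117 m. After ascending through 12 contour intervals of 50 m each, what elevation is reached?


elevation = 117 + 12 * 50 = 717 m

717 m


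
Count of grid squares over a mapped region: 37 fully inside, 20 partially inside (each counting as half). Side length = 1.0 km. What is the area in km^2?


effective squares = 37 + 20 * 0.5 = 47.0
area = 47.0 * 1.0 = 47.0 km^2

47.0 km^2


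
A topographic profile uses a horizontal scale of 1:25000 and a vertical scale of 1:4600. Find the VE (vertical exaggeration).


VE = horizontal_scale / vertical_scale = 25000 / 4600 ≈ 5.4

5.4x


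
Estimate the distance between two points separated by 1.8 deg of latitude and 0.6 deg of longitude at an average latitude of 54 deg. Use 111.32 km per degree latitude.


dlat_km = 1.8 * 111.32 = 200.376
dlon_km = 0.6 * 111.32 * cos(54) ≈ 39.259
dist = sqrt(200.376^2 + 39.259^2) ≈ 204.2 km

204.2 km


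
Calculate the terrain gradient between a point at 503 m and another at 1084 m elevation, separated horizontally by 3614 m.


gradient = (1084 - 503) / 3614 = 581 / 3614 = 0.1608

0.1608


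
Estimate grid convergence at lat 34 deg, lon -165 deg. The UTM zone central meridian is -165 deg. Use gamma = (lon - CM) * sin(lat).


gamma = (-165 - -165) * sin(34) = 0 * 0.559193 = 0.0 degrees

0.0 degrees


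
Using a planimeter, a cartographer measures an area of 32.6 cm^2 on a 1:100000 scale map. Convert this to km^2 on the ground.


ground_area = 32.6 * (100000/100)^2 = 32600000.0 m^2 = 32.6 km^2

32.6 km^2


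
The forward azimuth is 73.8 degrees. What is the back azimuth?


back azimuth = (73.8 + 180) mod 360 = 253.8 degrees

253.8 degrees


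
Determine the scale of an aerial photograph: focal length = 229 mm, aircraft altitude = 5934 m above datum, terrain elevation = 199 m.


scale = f / (H - h) = 229 mm / 5735 m = 229 / 5735000 = 1:25044

1:25044


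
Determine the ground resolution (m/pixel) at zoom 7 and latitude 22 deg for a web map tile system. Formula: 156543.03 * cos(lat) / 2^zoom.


res = 156543.03 * cos(22) / 2^7 = 156543.03 * 0.92718385 / 128 = 1133.94 m/pixel

1133.94 m/pixel


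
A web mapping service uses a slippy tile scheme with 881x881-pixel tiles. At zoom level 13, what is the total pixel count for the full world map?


tiles per axis = 2^13 = 8192
total tiles = 8192^2 = 67108864
pixels per axis = 8192 * 881 = 7217152
total pixels = 7217152^2 = 52087282991104

52087282991104 pixels


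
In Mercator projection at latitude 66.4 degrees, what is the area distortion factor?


area_distortion = 1/cos^2(66.4) = 6.239

6.239


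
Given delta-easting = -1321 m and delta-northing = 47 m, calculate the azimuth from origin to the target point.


az = atan2(-1321, 47) = -88.0 deg
adjusted to 0-360: 272.0 degrees

272.0 degrees


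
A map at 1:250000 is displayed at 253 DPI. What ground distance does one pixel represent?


pixel_cm = 2.54 / 253 ≈ 0.01004 cm
ground = pixel_cm * 250000 / 100 = 2.54 * 250000 / (253 * 100) = 635000 / 25300 ≈ 25.1 m

25.1 m


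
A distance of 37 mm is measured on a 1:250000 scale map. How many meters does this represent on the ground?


ground = 37 mm * 250000 / 1000 = 9250.0 m

9250.0 m


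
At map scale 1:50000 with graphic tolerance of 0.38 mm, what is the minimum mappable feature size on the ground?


ground = 0.38 mm * 50000 / 1000 = 19.0 m

19.0 m


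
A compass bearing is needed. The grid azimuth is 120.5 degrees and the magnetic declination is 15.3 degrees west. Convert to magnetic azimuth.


magnetic azimuth = grid azimuth - declination (east +ve)
mag_az = 120.5 - -15.3 = 135.8 degrees

135.8 degrees


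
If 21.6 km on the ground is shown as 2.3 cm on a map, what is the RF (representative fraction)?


ground = 21.6 km = 2160000 cm; RF denominator = ground / map = 2160000 / 2.3 ≈ 939130; RF = 1:939130

1:939130


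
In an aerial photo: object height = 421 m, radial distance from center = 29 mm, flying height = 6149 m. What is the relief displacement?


d = h * r / H = 421 * 29 / 6149 = 1.99 mm

1.99 mm


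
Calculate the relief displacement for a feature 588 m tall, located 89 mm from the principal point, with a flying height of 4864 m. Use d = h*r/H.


d = h * r / H = 588 * 89 / 4864 = 10.76 mm

10.76 mm


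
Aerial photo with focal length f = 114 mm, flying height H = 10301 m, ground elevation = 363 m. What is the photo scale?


scale = f / (H - h) = 114 mm / 9938 m = 114 / 9938000 = 1:87175

1:87175


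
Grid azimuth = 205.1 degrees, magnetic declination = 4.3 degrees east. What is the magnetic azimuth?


magnetic azimuth = grid azimuth - declination (east +ve)
mag_az = 205.1 - 4.3 = 200.8 degrees

200.8 degrees


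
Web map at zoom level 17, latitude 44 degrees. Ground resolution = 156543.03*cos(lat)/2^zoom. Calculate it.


res = 156543.03 * cos(44) / 2^17 = 156543.03 * 0.7193398 / 131072 = 0.86 m/pixel

0.86 m/pixel


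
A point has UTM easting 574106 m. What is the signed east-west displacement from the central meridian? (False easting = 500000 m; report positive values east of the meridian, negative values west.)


displacement = 574106 - 500000 = 74106 m

74106 m


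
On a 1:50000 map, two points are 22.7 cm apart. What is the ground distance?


ground = 22.7 cm * 50000 / 100 = 11350.0 m = 11.35 km

11.35 km


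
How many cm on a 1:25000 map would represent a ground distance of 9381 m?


map_cm = 9381 * 100 / 25000 = 37.524 cm ≈ 37.52 cm

37.52 cm
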